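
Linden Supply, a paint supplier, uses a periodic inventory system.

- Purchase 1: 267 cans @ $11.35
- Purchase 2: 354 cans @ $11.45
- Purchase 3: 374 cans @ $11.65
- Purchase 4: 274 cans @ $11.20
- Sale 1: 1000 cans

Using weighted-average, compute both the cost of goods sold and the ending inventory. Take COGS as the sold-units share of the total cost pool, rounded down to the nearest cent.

Sale 1, sell 1000: 1000/1269 × $14,509.65 → $11,433.92
Ending inventory (cost pool remaining) = $3,075.73
Check: goods available $14,509.65 = COGS $11,433.92 + ending $3,075.73

COGS = $11,433.92; ending inventory = $3,075.73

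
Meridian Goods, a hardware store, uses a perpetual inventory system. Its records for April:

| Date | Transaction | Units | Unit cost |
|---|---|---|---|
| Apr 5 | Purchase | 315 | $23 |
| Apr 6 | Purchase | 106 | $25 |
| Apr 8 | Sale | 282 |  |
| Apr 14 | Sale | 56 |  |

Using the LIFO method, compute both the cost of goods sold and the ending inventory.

Apr 8, 282 sold [LIFO — newest first]: 106 @ $25 + 176 @ $23 = $6,698
Apr 14, 56 sold [LIFO — newest first]: 56 @ $23 = $1,288
Total COGS = $6,698 + $1,288 = $7,986
Ending inventory: 83 @ $23 = $1,909
Check: goods available $9,895 = COGS $7,986 + ending $1,909

COGS = $7,986; ending inventory = $1,909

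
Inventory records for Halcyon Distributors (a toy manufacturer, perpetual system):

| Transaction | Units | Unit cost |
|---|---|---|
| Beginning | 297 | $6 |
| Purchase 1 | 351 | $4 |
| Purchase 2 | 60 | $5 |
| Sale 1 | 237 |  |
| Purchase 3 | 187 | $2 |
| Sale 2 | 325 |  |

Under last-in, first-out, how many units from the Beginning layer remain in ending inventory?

Sale 1 (237) [LIFO — newest first]: 60 @ $5 + 177 @ $4 = $1,008
Sale 2 (325) [LIFO — newest first]: 187 @ $2 + 138 @ $4 = $926
Total COGS = $1,008 + $926 = $1,934
Ending inventory: 297 @ $6 + 36 @ $4 = $1,926

297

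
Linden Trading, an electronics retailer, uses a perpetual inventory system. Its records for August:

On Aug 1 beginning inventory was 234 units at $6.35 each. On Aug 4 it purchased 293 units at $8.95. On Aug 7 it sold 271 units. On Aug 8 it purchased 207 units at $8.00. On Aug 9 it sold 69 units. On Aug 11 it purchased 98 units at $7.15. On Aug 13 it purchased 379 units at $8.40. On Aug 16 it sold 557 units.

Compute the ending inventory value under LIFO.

Ending inventory = $2,146.80

Aug 7, 271 sold [LIFO — newest first]: 271 @ $8.95 = $2,425.45
Aug 9, 69 sold [LIFO — newest first]: 69 @ $8.00 = $552.00
Aug 16, 557 sold [LIFO — newest first]: 379 @ $8.40 + 98 @ $7.15 + 80 @ $8.00 = $4,524.30
Total COGS = $2,425.45 + $552.00 + $4,524.30 = $7,501.75
Ending inventory: 234 @ $6.35 + 22 @ $8.95 + 58 @ $8.00 = $2,146.80
Check: goods available $9,648.55 = COGS $7,501.75 + ending $2,146.80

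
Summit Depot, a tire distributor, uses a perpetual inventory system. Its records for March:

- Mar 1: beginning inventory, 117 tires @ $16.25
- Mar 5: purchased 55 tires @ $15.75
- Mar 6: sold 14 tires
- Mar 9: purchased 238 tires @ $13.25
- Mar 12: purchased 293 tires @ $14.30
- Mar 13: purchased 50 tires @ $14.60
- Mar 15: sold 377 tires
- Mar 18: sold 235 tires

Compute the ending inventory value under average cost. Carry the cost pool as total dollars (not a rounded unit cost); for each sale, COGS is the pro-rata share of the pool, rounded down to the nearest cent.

After Mar 1: 117 on hand, pool $1,901.25 (≈ $16.2500 each)
After Mar 5: 172 on hand, pool $2,767.50 (≈ $16.0901 each)
Mar 6, sell 14: 14/172 × $2,767.50 → $225.26
After Mar 9: 396 on hand, pool $5,695.74 (≈ $14.3832 each)
After Mar 12: 689 on hand, pool $9,885.64 (≈ $14.3478 each)
After Mar 13: 739 on hand, pool $10,615.64 (≈ $14.3649 each)
Mar 15, sell 377: 377/739 × $10,615.64 → $5,415.55
Mar 18, sell 235: 235/362 × $5,200.09 → $3,375.74
Total COGS = $225.26 + $5,415.55 + $3,375.74 = $9,016.55
Ending inventory (cost pool remaining) = $1,824.35
Check: goods available $10,840.90 = COGS $9,016.55 + ending $1,824.35

Ending inventory = $1,824.35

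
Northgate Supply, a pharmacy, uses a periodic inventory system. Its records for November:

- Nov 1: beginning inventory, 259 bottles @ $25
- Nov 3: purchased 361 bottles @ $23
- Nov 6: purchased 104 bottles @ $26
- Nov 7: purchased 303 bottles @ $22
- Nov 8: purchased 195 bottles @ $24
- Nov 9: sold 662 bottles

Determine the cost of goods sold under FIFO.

Nov 9, 662 sold [FIFO — oldest first]: 259 @ $25 + 361 @ $23 + 42 @ $26 = $15,870
Ending inventory: 62 @ $26 + 303 @ $22 + 195 @ $24 = $12,958
Check: goods available $28,828 = COGS $15,870 + ending $12,958

COGS = $15,870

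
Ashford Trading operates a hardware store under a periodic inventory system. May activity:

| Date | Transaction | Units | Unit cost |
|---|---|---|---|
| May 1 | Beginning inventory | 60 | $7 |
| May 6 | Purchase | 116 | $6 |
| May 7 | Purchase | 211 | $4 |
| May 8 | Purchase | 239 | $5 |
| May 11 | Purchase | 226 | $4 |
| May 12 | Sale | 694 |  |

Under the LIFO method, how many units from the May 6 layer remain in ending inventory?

May 12, 694 sold [LIFO — newest first]: 226 @ $4 + 239 @ $5 + 211 @ $4 + 18 @ $6 = $3,051
Ending inventory: 60 @ $7 + 98 @ $6 = $1,008
Check: goods available $4,059 = COGS $3,051 + ending $1,008

98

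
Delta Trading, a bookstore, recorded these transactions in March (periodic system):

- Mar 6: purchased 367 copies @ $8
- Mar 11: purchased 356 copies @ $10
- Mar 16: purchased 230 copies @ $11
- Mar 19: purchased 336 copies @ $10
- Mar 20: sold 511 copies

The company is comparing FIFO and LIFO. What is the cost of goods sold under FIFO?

FIFO COGS: 367 @ $8 + 144 @ $10 = $4,376
LIFO COGS: 336 @ $10 + 175 @ $11 = $5,285

COGS = $4,376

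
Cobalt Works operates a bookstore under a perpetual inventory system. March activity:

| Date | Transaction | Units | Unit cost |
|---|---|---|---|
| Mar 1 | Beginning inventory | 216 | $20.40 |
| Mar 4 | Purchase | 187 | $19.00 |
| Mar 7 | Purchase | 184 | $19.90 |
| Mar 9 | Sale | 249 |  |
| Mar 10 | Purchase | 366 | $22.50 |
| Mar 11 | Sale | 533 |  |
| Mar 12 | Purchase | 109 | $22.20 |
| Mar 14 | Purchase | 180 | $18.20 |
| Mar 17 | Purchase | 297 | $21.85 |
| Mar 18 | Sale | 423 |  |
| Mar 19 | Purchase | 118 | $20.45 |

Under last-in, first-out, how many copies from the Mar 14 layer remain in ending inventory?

Mar 9, 249 sold [LIFO — newest first]: 184 @ $19.90 + 65 @ $19.00 = $4,896.60
Mar 11, 533 sold [LIFO — newest first]: 366 @ $22.50 + 122 @ $19.00 + 45 @ $20.40 = $11,471.00
Mar 18, 423 sold [LIFO — newest first]: 297 @ $21.85 + 126 @ $18.20 = $8,782.65
Total COGS = $4,896.60 + $11,471.00 + $8,782.65 = $25,150.25
Ending inventory: 171 @ $20.40 + 109 @ $22.20 + 54 @ $18.20 + 118 @ $20.45 = $9,304.10
Check: goods available $34,454.35 = COGS $25,150.25 + ending $9,304.10

54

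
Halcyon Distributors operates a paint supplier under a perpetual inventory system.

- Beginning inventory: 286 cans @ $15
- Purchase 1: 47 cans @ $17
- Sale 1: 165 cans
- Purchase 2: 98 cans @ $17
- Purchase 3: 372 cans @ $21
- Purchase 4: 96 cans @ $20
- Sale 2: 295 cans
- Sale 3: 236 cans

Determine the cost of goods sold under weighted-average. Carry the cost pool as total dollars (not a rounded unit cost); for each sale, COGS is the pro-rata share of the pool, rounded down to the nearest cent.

After Beginning: 286 on hand, pool $4,290.00 (≈ $15.0000 each)
After Purchase 1: 333 on hand, pool $5,089.00 (≈ $15.2823 each)
Sale 1, sell 165: 165/333 × $5,089.00 → $2,521.57
After Purchase 2: 266 on hand, pool $4,233.43 (≈ $15.9152 each)
After Purchase 3: 638 on hand, pool $12,045.43 (≈ $18.8800 each)
After Purchase 4: 734 on hand, pool $13,965.43 (≈ $19.0265 each)
Sale 2, sell 295: 295/734 × $13,965.43 → $5,612.80
Sale 3, sell 236: 236/439 × $8,352.63 → $4,490.25
Total COGS = $2,521.57 + $5,612.80 + $4,490.25 = $12,624.62
Ending inventory (cost pool remaining) = $3,862.38

COGS = $12,624.62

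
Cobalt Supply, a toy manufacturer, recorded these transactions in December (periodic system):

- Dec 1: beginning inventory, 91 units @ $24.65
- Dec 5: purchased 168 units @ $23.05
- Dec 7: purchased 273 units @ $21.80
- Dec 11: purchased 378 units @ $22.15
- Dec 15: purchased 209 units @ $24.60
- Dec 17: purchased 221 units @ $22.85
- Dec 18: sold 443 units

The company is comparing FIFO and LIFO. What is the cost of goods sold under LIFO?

FIFO COGS: 91 @ $24.65 + 168 @ $23.05 + 184 @ $21.80 = $10,126.75
LIFO COGS: 221 @ $22.85 + 209 @ $24.60 + 13 @ $22.15 = $10,479.20

COGS = $10,479.20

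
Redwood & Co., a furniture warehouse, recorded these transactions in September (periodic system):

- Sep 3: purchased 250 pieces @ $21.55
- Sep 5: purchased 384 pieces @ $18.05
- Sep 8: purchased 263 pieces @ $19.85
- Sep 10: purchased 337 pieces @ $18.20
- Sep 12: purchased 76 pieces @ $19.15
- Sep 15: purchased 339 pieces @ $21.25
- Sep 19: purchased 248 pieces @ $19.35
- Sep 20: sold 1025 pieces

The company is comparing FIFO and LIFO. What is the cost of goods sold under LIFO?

COGS = $20,087.60

FIFO COGS: 250 @ $21.55 + 384 @ $18.05 + 263 @ $19.85 + 128 @ $18.20 = $19,868.85
LIFO COGS: 248 @ $19.35 + 339 @ $21.25 + 76 @ $19.15 + 337 @ $18.20 + 25 @ $19.85 = $20,087.60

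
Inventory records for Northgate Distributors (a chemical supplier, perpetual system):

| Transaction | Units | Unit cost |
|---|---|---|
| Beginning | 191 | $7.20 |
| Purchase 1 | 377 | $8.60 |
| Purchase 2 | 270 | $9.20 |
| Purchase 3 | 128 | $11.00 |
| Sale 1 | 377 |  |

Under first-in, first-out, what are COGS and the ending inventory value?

Sale 1 (377) [FIFO — oldest first]: 191 @ $7.20 + 186 @ $8.60 = $2,974.80
Ending inventory: 191 @ $8.60 + 270 @ $9.20 + 128 @ $11.00 = $5,534.60
Check: goods available $8,509.40 = COGS $2,974.80 + ending $5,534.60

COGS = $2,974.80; ending inventory = $5,534.60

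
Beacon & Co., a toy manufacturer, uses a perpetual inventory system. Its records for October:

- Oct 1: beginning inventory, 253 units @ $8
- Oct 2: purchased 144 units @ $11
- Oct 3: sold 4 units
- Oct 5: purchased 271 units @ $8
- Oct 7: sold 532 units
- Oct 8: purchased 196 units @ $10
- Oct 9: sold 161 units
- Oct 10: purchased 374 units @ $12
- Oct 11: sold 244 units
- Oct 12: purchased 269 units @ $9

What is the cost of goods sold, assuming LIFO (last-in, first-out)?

Oct 3, 4 sold [LIFO — newest first]: 4 @ $11 = $44
Oct 7, 532 sold [LIFO — newest first]: 271 @ $8 + 140 @ $11 + 121 @ $8 = $4,676
Oct 9, 161 sold [LIFO — newest first]: 161 @ $10 = $1,610
Oct 11, 244 sold [LIFO — newest first]: 244 @ $12 = $2,928
Total COGS = $44 + $4,676 + $1,610 + $2,928 = $9,258
Ending inventory: 132 @ $8 + 35 @ $10 + 130 @ $12 + 269 @ $9 = $5,387
Check: goods available $14,645 = COGS $9,258 + ending $5,387

COGS = $9,258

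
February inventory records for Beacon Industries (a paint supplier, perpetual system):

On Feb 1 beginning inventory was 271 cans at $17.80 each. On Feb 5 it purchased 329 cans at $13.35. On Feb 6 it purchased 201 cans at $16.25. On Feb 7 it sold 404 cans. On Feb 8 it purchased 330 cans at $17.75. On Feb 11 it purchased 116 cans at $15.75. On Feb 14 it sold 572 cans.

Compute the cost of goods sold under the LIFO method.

Feb 7, 404 sold [LIFO — newest first]: 201 @ $16.25 + 203 @ $13.35 = $5,976.30
Feb 14, 572 sold [LIFO — newest first]: 116 @ $15.75 + 330 @ $17.75 + 126 @ $13.35 = $9,366.60
Total COGS = $5,976.30 + $9,366.60 = $15,342.90
Ending inventory: 271 @ $17.80 = $4,823.80
Check: goods available $20,166.70 = COGS $15,342.90 + ending $4,823.80

COGS = $15,342.90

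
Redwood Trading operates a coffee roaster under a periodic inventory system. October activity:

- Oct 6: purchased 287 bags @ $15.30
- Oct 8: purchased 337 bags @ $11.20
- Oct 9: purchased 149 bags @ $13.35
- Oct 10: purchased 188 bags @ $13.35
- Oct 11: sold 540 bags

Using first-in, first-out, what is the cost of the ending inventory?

Oct 11, 540 sold [FIFO — oldest first]: 287 @ $15.30 + 253 @ $11.20 = $7,224.70
Ending inventory: 84 @ $11.20 + 149 @ $13.35 + 188 @ $13.35 = $5,439.75

Ending inventory = $5,439.75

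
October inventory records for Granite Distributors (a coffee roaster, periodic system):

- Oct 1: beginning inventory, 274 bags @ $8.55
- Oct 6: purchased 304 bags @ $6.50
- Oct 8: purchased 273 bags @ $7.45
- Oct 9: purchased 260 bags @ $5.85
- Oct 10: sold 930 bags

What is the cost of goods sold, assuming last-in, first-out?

COGS = $6,326.00

Oct 10, 930 sold [LIFO — newest first]: 260 @ $5.85 + 273 @ $7.45 + 304 @ $6.50 + 93 @ $8.55 = $6,326.00
Ending inventory: 181 @ $8.55 = $1,547.55
Check: goods available $7,873.55 = COGS $6,326.00 + ending $1,547.55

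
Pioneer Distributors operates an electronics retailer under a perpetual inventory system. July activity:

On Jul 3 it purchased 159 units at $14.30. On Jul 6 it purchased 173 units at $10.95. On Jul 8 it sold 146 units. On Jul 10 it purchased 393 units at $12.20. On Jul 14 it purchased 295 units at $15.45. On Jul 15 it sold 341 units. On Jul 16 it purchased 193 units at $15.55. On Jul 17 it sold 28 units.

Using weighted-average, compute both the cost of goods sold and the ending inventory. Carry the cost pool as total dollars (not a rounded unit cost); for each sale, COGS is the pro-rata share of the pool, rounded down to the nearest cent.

After Jul 3: 159 on hand, pool $2,273.70 (≈ $14.3000 each)
After Jul 6: 332 on hand, pool $4,168.05 (≈ $12.5544 each)
Jul 8, sell 146: 146/332 × $4,168.05 → $1,832.93
After Jul 10: 579 on hand, pool $7,129.72 (≈ $12.3139 each)
After Jul 14: 874 on hand, pool $11,687.47 (≈ $13.3724 each)
Jul 15, sell 341: 341/874 × $11,687.47 → $4,559.98
After Jul 16: 726 on hand, pool $10,128.64 (≈ $13.9513 each)
Jul 17, sell 28: 28/726 × $10,128.64 → $390.63
Total COGS = $1,832.93 + $4,559.98 + $390.63 = $6,783.54
Ending inventory (cost pool remaining) = $9,738.01
Check: goods available $16,521.55 = COGS $6,783.54 + ending $9,738.01

COGS = $6,783.54; ending inventory = $9,738.01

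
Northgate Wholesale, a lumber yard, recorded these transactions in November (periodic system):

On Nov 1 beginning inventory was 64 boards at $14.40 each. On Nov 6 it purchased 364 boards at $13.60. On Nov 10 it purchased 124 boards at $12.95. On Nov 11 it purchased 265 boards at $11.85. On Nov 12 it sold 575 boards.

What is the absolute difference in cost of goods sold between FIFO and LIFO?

FIFO COGS: 64 @ $14.40 + 364 @ $13.60 + 124 @ $12.95 + 23 @ $11.85 = $7,750.35
LIFO COGS: 265 @ $11.85 + 124 @ $12.95 + 186 @ $13.60 = $7,275.65
Difference = |$7,750.35 − $7,275.65| = $474.70

$474.70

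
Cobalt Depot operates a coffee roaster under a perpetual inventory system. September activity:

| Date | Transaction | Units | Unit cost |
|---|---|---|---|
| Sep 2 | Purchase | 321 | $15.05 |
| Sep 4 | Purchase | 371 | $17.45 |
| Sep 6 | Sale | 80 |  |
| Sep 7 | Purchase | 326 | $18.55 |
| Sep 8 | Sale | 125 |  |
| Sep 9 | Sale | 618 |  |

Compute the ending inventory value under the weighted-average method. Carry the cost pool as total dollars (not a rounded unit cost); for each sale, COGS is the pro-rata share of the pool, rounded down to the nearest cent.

Ending inventory = $3,335.66

After Sep 2: 321 on hand, pool $4,831.05 (≈ $15.0500 each)
After Sep 4: 692 on hand, pool $11,305.00 (≈ $16.3367 each)
Sep 6, sell 80: 80/692 × $11,305.00 → $1,306.93
After Sep 7: 938 on hand, pool $16,045.37 (≈ $17.1059 each)
Sep 8, sell 125: 125/938 × $16,045.37 → $2,138.24
Sep 9, sell 618: 618/813 × $13,907.13 → $10,571.47
Total COGS = $1,306.93 + $2,138.24 + $10,571.47 = $14,016.64
Ending inventory (cost pool remaining) = $3,335.66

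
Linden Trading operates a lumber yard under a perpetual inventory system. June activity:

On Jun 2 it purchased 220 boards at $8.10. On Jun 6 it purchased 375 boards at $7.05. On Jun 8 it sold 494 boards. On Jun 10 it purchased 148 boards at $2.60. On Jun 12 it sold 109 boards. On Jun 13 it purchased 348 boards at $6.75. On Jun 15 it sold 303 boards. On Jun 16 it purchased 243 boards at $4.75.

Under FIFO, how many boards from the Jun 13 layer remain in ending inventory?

185

Jun 8, 494 sold [FIFO — oldest first]: 220 @ $8.10 + 274 @ $7.05 = $3,713.70
Jun 12, 109 sold [FIFO — oldest first]: 101 @ $7.05 + 8 @ $2.60 = $732.85
Jun 15, 303 sold [FIFO — oldest first]: 140 @ $2.60 + 163 @ $6.75 = $1,464.25
Total COGS = $3,713.70 + $732.85 + $1,464.25 = $5,910.80
Ending inventory: 185 @ $6.75 + 243 @ $4.75 = $2,403.00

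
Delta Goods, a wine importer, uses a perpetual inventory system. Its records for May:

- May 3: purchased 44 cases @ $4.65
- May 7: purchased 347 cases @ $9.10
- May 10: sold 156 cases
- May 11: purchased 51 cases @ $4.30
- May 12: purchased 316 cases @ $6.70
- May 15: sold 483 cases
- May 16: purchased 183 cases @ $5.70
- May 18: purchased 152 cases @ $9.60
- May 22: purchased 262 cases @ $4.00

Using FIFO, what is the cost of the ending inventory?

May 10, 156 sold [FIFO — oldest first]: 44 @ $4.65 + 112 @ $9.10 = $1,223.80
May 15, 483 sold [FIFO — oldest first]: 235 @ $9.10 + 51 @ $4.30 + 197 @ $6.70 = $3,677.70
Total COGS = $1,223.80 + $3,677.70 = $4,901.50
Ending inventory: 119 @ $6.70 + 183 @ $5.70 + 152 @ $9.60 + 262 @ $4.00 = $4,347.60
Check: goods available $9,249.10 = COGS $4,901.50 + ending $4,347.60

Ending inventory = $4,347.60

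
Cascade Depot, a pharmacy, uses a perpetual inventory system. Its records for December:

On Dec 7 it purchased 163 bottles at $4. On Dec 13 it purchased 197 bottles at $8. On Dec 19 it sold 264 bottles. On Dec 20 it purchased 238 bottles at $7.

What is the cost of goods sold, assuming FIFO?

COGS = $1,460

Dec 19, 264 sold [FIFO — oldest first]: 163 @ $4 + 101 @ $8 = $1,460
Ending inventory: 96 @ $8 + 238 @ $7 = $2,434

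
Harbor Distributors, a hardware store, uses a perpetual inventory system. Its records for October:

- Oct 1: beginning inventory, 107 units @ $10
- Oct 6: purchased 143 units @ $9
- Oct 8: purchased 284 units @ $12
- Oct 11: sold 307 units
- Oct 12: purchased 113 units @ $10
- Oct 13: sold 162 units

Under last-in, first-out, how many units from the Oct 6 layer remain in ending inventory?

71

Oct 11, 307 sold [LIFO — newest first]: 284 @ $12 + 23 @ $9 = $3,615
Oct 13, 162 sold [LIFO — newest first]: 113 @ $10 + 49 @ $9 = $1,571
Total COGS = $3,615 + $1,571 = $5,186
Ending inventory: 107 @ $10 + 71 @ $9 = $1,709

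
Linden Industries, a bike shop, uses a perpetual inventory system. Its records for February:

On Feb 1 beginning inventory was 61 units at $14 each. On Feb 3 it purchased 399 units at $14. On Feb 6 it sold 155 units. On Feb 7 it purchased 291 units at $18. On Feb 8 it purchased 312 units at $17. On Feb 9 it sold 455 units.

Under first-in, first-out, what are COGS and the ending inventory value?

Feb 6, 155 sold [FIFO — oldest first]: 61 @ $14 + 94 @ $14 = $2,170
Feb 9, 455 sold [FIFO — oldest first]: 305 @ $14 + 150 @ $18 = $6,970
Total COGS = $2,170 + $6,970 = $9,140
Ending inventory: 141 @ $18 + 312 @ $17 = $7,842
Check: goods available $16,982 = COGS $9,140 + ending $7,842

COGS = $9,140; ending inventory = $7,842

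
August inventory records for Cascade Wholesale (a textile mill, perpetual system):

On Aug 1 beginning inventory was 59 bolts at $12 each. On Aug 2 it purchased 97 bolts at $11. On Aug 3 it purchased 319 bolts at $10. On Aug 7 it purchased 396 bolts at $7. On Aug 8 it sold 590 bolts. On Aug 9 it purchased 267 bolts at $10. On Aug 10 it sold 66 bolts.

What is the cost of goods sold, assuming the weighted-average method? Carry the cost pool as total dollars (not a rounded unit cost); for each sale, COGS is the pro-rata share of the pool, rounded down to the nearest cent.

COGS = $5,863.09

After Aug 1: 59 on hand, pool $708.00 (≈ $12.0000 each)
After Aug 2: 156 on hand, pool $1,775.00 (≈ $11.3782 each)
After Aug 3: 475 on hand, pool $4,965.00 (≈ $10.4526 each)
After Aug 7: 871 on hand, pool $7,737.00 (≈ $8.8829 each)
Aug 8, sell 590: 590/871 × $7,737.00 → $5,240.90
After Aug 9: 548 on hand, pool $5,166.10 (≈ $9.4272 each)
Aug 10, sell 66: 66/548 × $5,166.10 → $622.19
Total COGS = $5,240.90 + $622.19 = $5,863.09
Ending inventory (cost pool remaining) = $4,543.91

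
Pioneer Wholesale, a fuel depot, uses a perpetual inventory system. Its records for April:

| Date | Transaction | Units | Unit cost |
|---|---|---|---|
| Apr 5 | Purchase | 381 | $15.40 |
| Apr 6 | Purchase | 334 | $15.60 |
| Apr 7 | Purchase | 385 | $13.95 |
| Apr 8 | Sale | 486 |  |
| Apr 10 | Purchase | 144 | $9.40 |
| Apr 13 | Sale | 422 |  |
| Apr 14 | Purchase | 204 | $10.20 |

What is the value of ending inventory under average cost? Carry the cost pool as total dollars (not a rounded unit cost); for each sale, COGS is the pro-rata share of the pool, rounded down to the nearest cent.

Ending inventory = $6,750.62

After Apr 5: 381 on hand, pool $5,867.40 (≈ $15.4000 each)
After Apr 6: 715 on hand, pool $11,077.80 (≈ $15.4934 each)
After Apr 7: 1100 on hand, pool $16,448.55 (≈ $14.9532 each)
Apr 8, sell 486: 486/1100 × $16,448.55 → $7,267.26
After Apr 10: 758 on hand, pool $10,534.89 (≈ $13.8983 each)
Apr 13, sell 422: 422/758 × $10,534.89 → $5,865.07
After Apr 14: 540 on hand, pool $6,750.62 (≈ $12.5011 each)
Total COGS = $7,267.26 + $5,865.07 = $13,132.33
Ending inventory (cost pool remaining) = $6,750.62
Check: goods available $19,882.95 = COGS $13,132.33 + ending $6,750.62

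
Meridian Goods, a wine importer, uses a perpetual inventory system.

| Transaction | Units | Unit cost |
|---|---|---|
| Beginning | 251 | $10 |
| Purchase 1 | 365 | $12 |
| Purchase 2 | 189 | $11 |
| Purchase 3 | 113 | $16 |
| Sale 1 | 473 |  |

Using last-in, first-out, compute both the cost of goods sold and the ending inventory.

COGS = $5,939; ending inventory = $4,838

Sale 1 (473) [LIFO — newest first]: 113 @ $16 + 189 @ $11 + 171 @ $12 = $5,939
Ending inventory: 251 @ $10 + 194 @ $12 = $4,838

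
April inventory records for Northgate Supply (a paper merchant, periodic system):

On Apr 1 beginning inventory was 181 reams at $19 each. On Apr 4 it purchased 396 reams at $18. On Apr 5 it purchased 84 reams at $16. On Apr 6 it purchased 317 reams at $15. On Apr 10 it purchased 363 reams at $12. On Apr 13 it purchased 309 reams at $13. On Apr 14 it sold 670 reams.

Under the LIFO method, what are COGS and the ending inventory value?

COGS = $8,349; ending inventory = $16,690

Apr 14, 670 sold [LIFO — newest first]: 309 @ $13 + 361 @ $12 = $8,349
Ending inventory: 181 @ $19 + 396 @ $18 + 84 @ $16 + 317 @ $15 + 2 @ $12 = $16,690
Check: goods available $25,039 = COGS $8,349 + ending $16,690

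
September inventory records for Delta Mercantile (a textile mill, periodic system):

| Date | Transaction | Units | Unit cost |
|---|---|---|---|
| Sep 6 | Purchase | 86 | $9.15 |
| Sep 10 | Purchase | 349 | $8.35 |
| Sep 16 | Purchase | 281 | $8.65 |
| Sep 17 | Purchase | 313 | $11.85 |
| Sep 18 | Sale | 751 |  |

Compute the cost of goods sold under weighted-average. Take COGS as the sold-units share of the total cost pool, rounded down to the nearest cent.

COGS = $7,182.12

Sep 18, sell 751: 751/1029 × $9,840.75 → $7,182.12
Ending inventory (cost pool remaining) = $2,658.63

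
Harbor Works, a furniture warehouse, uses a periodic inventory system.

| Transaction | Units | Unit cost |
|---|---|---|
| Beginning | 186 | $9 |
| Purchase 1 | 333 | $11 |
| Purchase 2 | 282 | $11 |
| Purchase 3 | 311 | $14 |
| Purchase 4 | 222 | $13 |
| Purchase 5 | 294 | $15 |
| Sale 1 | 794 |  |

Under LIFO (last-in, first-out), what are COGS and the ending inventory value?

Sale 1 (794) [LIFO — newest first]: 294 @ $15 + 222 @ $13 + 278 @ $14 = $11,188
Ending inventory: 186 @ $9 + 333 @ $11 + 282 @ $11 + 33 @ $14 = $8,901

COGS = $11,188; ending inventory = $8,901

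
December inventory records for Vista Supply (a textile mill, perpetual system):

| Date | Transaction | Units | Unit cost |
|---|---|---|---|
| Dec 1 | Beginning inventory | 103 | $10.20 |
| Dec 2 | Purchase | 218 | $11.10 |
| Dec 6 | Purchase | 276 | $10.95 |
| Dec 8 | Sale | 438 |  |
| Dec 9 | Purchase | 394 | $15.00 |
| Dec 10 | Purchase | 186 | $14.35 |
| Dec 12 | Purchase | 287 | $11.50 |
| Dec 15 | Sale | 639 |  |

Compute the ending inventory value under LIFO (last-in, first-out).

Dec 8, 438 sold [LIFO — newest first]: 276 @ $10.95 + 162 @ $11.10 = $4,820.40
Dec 15, 639 sold [LIFO — newest first]: 287 @ $11.50 + 186 @ $14.35 + 166 @ $15.00 = $8,459.60
Total COGS = $4,820.40 + $8,459.60 = $13,280.00
Ending inventory: 103 @ $10.20 + 56 @ $11.10 + 228 @ $15.00 = $5,092.20

Ending inventory = $5,092.20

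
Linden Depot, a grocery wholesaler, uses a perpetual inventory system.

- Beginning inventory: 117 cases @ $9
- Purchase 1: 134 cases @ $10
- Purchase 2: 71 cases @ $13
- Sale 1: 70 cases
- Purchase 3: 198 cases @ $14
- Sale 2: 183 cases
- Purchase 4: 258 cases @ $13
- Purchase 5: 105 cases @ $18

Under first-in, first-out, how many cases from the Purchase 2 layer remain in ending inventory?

Sale 1 (70) [FIFO — oldest first]: 70 @ $9 = $630
Sale 2 (183) [FIFO — oldest first]: 47 @ $9 + 134 @ $10 + 2 @ $13 = $1,789
Total COGS = $630 + $1,789 = $2,419
Ending inventory: 69 @ $13 + 198 @ $14 + 258 @ $13 + 105 @ $18 = $8,913

69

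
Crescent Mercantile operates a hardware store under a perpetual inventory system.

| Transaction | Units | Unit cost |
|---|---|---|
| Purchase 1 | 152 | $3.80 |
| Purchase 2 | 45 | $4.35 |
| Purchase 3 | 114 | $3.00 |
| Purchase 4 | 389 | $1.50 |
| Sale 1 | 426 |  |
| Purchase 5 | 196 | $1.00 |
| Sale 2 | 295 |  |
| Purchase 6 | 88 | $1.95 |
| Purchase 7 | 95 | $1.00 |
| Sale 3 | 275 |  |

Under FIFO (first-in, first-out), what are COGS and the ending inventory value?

COGS = $2,078.45; ending inventory = $83.00

Sale 1 (426) [FIFO — oldest first]: 152 @ $3.80 + 45 @ $4.35 + 114 @ $3.00 + 115 @ $1.50 = $1,287.85
Sale 2 (295) [FIFO — oldest first]: 274 @ $1.50 + 21 @ $1.00 = $432.00
Sale 3 (275) [FIFO — oldest first]: 175 @ $1.00 + 88 @ $1.95 + 12 @ $1.00 = $358.60
Total COGS = $1,287.85 + $432.00 + $358.60 = $2,078.45
Ending inventory: 83 @ $1.00 = $83.00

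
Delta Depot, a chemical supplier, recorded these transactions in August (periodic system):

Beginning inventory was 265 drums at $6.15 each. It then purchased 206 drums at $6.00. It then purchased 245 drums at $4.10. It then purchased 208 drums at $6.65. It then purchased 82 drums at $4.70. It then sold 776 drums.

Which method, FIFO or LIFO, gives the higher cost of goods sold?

FIFO

FIFO COGS: 265 @ $6.15 + 206 @ $6.00 + 245 @ $4.10 + 60 @ $6.65 = $4,269.25
LIFO COGS: 82 @ $4.70 + 208 @ $6.65 + 245 @ $4.10 + 206 @ $6.00 + 35 @ $6.15 = $4,224.35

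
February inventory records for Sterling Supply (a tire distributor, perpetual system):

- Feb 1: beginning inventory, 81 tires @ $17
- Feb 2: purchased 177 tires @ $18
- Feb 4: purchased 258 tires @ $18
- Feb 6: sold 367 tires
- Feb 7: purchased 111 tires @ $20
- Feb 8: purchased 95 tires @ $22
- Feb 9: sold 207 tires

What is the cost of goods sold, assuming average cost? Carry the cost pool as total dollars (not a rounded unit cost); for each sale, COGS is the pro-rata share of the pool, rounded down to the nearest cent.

After Feb 1: 81 on hand, pool $1,377.00 (≈ $17.0000 each)
After Feb 2: 258 on hand, pool $4,563.00 (≈ $17.6860 each)
After Feb 4: 516 on hand, pool $9,207.00 (≈ $17.8430 each)
Feb 6, sell 367: 367/516 × $9,207.00 → $6,548.38
After Feb 7: 260 on hand, pool $4,878.62 (≈ $18.7639 each)
After Feb 8: 355 on hand, pool $6,968.62 (≈ $19.6299 each)
Feb 9, sell 207: 207/355 × $6,968.62 → $4,063.39
Total COGS = $6,548.38 + $4,063.39 = $10,611.77
Ending inventory (cost pool remaining) = $2,905.23

COGS = $10,611.77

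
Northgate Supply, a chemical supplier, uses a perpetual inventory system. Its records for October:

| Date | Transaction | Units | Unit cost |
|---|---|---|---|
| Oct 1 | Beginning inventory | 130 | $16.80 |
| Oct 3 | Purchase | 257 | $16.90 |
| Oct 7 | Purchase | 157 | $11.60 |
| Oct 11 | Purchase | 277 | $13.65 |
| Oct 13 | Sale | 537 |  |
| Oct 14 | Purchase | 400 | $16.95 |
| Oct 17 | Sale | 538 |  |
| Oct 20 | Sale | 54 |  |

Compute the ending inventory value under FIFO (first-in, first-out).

Ending inventory = $1,559.40

Oct 13, 537 sold [FIFO — oldest first]: 130 @ $16.80 + 257 @ $16.90 + 150 @ $11.60 = $8,267.30
Oct 17, 538 sold [FIFO — oldest first]: 7 @ $11.60 + 277 @ $13.65 + 254 @ $16.95 = $8,167.55
Oct 20, 54 sold [FIFO — oldest first]: 54 @ $16.95 = $915.30
Total COGS = $8,267.30 + $8,167.55 + $915.30 = $17,350.15
Ending inventory: 92 @ $16.95 = $1,559.40
Check: goods available $18,909.55 = COGS $17,350.15 + ending $1,559.40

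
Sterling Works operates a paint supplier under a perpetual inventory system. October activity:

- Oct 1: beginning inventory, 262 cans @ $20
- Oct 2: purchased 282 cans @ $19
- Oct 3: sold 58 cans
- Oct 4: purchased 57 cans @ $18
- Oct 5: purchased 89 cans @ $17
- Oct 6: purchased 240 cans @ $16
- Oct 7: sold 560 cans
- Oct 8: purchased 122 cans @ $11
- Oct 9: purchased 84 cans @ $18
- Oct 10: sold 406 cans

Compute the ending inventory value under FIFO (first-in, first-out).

Ending inventory = $1,820

Oct 3, 58 sold [FIFO — oldest first]: 58 @ $20 = $1,160
Oct 7, 560 sold [FIFO — oldest first]: 204 @ $20 + 282 @ $19 + 57 @ $18 + 17 @ $17 = $10,753
Oct 10, 406 sold [FIFO — oldest first]: 72 @ $17 + 240 @ $16 + 94 @ $11 = $6,098
Total COGS = $1,160 + $10,753 + $6,098 = $18,011
Ending inventory: 28 @ $11 + 84 @ $18 = $1,820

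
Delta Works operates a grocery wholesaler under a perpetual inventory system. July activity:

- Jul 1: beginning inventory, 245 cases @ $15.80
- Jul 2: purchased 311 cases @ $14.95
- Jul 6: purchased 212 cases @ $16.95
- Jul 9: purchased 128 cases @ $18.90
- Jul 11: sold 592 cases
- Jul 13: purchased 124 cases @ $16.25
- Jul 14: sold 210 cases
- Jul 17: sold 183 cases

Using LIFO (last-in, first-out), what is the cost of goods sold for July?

COGS = $15,995.05

Jul 11, 592 sold [LIFO — newest first]: 128 @ $18.90 + 212 @ $16.95 + 252 @ $14.95 = $9,780.00
Jul 14, 210 sold [LIFO — newest first]: 124 @ $16.25 + 59 @ $14.95 + 27 @ $15.80 = $3,323.65
Jul 17, 183 sold [LIFO — newest first]: 183 @ $15.80 = $2,891.40
Total COGS = $9,780.00 + $3,323.65 + $2,891.40 = $15,995.05
Ending inventory: 35 @ $15.80 = $553.00
Check: goods available $16,548.05 = COGS $15,995.05 + ending $553.00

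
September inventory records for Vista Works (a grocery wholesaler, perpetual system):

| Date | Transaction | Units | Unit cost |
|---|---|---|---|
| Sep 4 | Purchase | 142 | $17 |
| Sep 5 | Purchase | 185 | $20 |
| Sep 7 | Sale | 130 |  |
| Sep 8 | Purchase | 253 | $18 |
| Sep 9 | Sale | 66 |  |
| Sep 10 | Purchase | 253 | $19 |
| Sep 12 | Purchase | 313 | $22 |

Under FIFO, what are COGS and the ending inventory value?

COGS = $3,494; ending inventory = $18,867

Sep 7, 130 sold [FIFO — oldest first]: 130 @ $17 = $2,210
Sep 9, 66 sold [FIFO — oldest first]: 12 @ $17 + 54 @ $20 = $1,284
Total COGS = $2,210 + $1,284 = $3,494
Ending inventory: 131 @ $20 + 253 @ $18 + 253 @ $19 + 313 @ $22 = $18,867
Check: goods available $22,361 = COGS $3,494 + ending $18,867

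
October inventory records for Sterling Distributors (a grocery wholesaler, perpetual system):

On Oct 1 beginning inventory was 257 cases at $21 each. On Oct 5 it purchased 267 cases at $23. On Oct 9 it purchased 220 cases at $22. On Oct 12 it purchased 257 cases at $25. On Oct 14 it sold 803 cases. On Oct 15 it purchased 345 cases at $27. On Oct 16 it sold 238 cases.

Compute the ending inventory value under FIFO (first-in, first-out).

Oct 14, 803 sold [FIFO — oldest first]: 257 @ $21 + 267 @ $23 + 220 @ $22 + 59 @ $25 = $17,853
Oct 16, 238 sold [FIFO — oldest first]: 198 @ $25 + 40 @ $27 = $6,030
Total COGS = $17,853 + $6,030 = $23,883
Ending inventory: 305 @ $27 = $8,235
Check: goods available $32,118 = COGS $23,883 + ending $8,235

Ending inventory = $8,235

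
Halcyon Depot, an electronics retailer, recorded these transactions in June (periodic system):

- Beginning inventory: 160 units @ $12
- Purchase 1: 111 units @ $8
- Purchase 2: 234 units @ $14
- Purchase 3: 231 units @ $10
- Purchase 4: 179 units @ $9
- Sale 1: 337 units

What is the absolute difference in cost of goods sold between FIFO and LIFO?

FIFO COGS: 160 @ $12 + 111 @ $8 + 66 @ $14 = $3,732
LIFO COGS: 179 @ $9 + 158 @ $10 = $3,191
Difference = |$3,732 − $3,191| = $541

$541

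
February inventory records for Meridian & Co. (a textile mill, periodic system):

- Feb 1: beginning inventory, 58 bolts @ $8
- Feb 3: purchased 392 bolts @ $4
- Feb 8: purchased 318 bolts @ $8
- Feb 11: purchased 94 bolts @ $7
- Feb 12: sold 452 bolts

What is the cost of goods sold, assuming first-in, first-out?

COGS = $2,048

Feb 12, 452 sold [FIFO — oldest first]: 58 @ $8 + 392 @ $4 + 2 @ $8 = $2,048
Ending inventory: 316 @ $8 + 94 @ $7 = $3,186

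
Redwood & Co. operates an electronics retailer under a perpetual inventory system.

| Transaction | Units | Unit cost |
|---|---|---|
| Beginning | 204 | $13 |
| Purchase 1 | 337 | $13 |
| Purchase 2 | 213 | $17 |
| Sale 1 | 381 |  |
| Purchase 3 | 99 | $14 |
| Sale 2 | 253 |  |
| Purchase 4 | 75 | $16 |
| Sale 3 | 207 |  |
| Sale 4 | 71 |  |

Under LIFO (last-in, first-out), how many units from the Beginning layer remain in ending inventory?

16

Sale 1 (381) [LIFO — newest first]: 213 @ $17 + 168 @ $13 = $5,805
Sale 2 (253) [LIFO — newest first]: 99 @ $14 + 154 @ $13 = $3,388
Sale 3 (207) [LIFO — newest first]: 75 @ $16 + 15 @ $13 + 117 @ $13 = $2,916
Sale 4 (71) [LIFO — newest first]: 71 @ $13 = $923
Total COGS = $5,805 + $3,388 + $2,916 + $923 = $13,032
Ending inventory: 16 @ $13 = $208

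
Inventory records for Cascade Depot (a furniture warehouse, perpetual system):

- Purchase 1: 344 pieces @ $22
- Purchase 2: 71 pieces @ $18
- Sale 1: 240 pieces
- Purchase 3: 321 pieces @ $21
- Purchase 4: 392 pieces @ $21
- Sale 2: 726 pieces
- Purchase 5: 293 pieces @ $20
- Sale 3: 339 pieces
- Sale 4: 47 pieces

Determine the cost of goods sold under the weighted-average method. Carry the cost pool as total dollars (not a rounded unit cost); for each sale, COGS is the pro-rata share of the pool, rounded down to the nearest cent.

After Purchase 1: 344 on hand, pool $7,568.00 (≈ $22.0000 each)
After Purchase 2: 415 on hand, pool $8,846.00 (≈ $21.3157 each)
Sale 1, sell 240: 240/415 × $8,846.00 → $5,115.75
After Purchase 3: 496 on hand, pool $10,471.25 (≈ $21.1114 each)
After Purchase 4: 888 on hand, pool $18,703.25 (≈ $21.0622 each)
Sale 2, sell 726: 726/888 × $18,703.25 → $15,291.17
After Purchase 5: 455 on hand, pool $9,272.08 (≈ $20.3782 each)
Sale 3, sell 339: 339/455 × $9,272.08 → $6,908.20
Sale 4, sell 47: 47/116 × $2,363.88 → $957.77
Total COGS = $5,115.75 + $15,291.17 + $6,908.20 + $957.77 = $28,272.89
Ending inventory (cost pool remaining) = $1,406.11
Check: goods available $29,679.00 = COGS $28,272.89 + ending $1,406.11

COGS = $28,272.89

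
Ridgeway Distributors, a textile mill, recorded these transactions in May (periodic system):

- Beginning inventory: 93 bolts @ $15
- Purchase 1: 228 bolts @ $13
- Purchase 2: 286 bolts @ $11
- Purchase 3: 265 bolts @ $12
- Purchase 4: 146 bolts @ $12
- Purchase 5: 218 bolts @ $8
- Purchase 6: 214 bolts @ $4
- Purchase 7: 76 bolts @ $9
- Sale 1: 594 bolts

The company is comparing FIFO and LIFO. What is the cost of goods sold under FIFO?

COGS = $7,362

FIFO COGS: 93 @ $15 + 228 @ $13 + 273 @ $11 = $7,362
LIFO COGS: 76 @ $9 + 214 @ $4 + 218 @ $8 + 86 @ $12 = $4,316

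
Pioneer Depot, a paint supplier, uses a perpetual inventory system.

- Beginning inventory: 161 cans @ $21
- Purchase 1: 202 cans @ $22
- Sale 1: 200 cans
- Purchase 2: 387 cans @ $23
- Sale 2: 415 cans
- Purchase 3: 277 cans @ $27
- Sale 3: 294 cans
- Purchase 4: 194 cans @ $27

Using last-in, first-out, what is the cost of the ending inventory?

Ending inventory = $7,716

Sale 1 (200) [LIFO — newest first]: 200 @ $22 = $4,400
Sale 2 (415) [LIFO — newest first]: 387 @ $23 + 2 @ $22 + 26 @ $21 = $9,491
Sale 3 (294) [LIFO — newest first]: 277 @ $27 + 17 @ $21 = $7,836
Total COGS = $4,400 + $9,491 + $7,836 = $21,727
Ending inventory: 118 @ $21 + 194 @ $27 = $7,716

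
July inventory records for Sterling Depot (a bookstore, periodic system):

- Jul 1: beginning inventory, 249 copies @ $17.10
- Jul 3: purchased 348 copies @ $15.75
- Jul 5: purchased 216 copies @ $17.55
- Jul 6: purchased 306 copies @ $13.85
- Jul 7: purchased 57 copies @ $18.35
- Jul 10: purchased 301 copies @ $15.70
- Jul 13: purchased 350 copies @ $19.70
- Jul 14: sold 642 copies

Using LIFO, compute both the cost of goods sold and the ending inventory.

Jul 14, 642 sold [LIFO — newest first]: 350 @ $19.70 + 292 @ $15.70 = $11,479.40
Ending inventory: 249 @ $17.10 + 348 @ $15.75 + 216 @ $17.55 + 306 @ $13.85 + 57 @ $18.35 + 9 @ $15.70 = $18,955.05

COGS = $11,479.40; ending inventory = $18,955.05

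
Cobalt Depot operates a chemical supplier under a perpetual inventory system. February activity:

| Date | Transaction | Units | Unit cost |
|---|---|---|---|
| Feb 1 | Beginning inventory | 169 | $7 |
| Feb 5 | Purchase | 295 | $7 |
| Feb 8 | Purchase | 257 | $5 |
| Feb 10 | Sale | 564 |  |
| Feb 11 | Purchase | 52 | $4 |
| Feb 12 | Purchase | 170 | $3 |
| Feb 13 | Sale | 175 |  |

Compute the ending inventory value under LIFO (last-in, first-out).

Feb 10, 564 sold [LIFO — newest first]: 257 @ $5 + 295 @ $7 + 12 @ $7 = $3,434
Feb 13, 175 sold [LIFO — newest first]: 170 @ $3 + 5 @ $4 = $530
Total COGS = $3,434 + $530 = $3,964
Ending inventory: 157 @ $7 + 47 @ $4 = $1,287
Check: goods available $5,251 = COGS $3,964 + ending $1,287

Ending inventory = $1,287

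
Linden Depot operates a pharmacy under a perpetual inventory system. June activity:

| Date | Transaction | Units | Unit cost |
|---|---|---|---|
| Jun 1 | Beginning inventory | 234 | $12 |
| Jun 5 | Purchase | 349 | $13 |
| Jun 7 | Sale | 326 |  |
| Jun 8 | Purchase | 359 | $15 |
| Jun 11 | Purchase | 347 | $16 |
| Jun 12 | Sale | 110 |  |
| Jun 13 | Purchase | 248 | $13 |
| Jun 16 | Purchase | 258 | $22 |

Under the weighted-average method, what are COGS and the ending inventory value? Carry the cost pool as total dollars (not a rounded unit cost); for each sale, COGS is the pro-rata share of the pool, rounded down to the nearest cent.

COGS = $5,726.29; ending inventory = $21,455.71

After Jun 1: 234 on hand, pool $2,808.00 (≈ $12.0000 each)
After Jun 5: 583 on hand, pool $7,345.00 (≈ $12.5986 each)
Jun 7, sell 326: 326/583 × $7,345.00 → $4,107.15
After Jun 8: 616 on hand, pool $8,622.85 (≈ $13.9981 each)
After Jun 11: 963 on hand, pool $14,174.85 (≈ $14.7195 each)
Jun 12, sell 110: 110/963 × $14,174.85 → $1,619.14
After Jun 13: 1101 on hand, pool $15,779.71 (≈ $14.3322 each)
After Jun 16: 1359 on hand, pool $21,455.71 (≈ $15.7879 each)
Total COGS = $4,107.15 + $1,619.14 = $5,726.29
Ending inventory (cost pool remaining) = $21,455.71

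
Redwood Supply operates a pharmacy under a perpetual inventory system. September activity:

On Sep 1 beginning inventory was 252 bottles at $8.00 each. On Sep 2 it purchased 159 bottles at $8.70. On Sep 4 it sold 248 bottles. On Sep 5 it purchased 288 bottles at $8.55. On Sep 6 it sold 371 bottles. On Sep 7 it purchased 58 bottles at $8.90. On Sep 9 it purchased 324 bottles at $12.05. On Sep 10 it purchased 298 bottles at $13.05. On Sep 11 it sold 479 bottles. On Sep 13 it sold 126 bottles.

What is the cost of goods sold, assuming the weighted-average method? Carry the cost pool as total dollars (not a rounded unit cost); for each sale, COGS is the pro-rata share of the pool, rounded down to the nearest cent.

COGS = $12,338.48

After Sep 1: 252 on hand, pool $2,016.00 (≈ $8.0000 each)
After Sep 2: 411 on hand, pool $3,399.30 (≈ $8.2708 each)
Sep 4, sell 248: 248/411 × $3,399.30 → $2,051.15
After Sep 5: 451 on hand, pool $3,810.55 (≈ $8.4491 each)
Sep 6, sell 371: 371/451 × $3,810.55 → $3,134.62
After Sep 7: 138 on hand, pool $1,192.13 (≈ $8.6386 each)
After Sep 9: 462 on hand, pool $5,096.33 (≈ $11.0310 each)
After Sep 10: 760 on hand, pool $8,985.23 (≈ $11.8227 each)
Sep 11, sell 479: 479/760 × $8,985.23 → $5,663.05
Sep 13, sell 126: 126/281 × $3,322.18 → $1,489.66
Total COGS = $2,051.15 + $3,134.62 + $5,663.05 + $1,489.66 = $12,338.48
Ending inventory (cost pool remaining) = $1,832.52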